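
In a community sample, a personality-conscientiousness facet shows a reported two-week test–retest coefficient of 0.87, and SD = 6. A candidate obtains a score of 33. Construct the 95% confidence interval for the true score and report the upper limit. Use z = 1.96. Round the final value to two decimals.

37.24

SEM = 6.0000 · √(1 − 0.8700) = 6.0000 · √0.1300 ≈ 6.0000 · 0.3606 ≈ 2.1633
1.96 · SEM ≈ 4.2401
Upper bound: 33 + 4.2401 = 37.2401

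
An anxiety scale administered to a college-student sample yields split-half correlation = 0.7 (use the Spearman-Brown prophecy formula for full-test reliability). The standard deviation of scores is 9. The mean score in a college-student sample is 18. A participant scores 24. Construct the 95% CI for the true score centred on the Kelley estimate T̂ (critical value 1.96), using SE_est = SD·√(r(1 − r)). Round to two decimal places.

[16.22, 29.67]

Spearman-Brown: r = 2(0.7) / (1 + 0.7) = 1.4000 / 1.7000 ≈ 0.8235
Estimated true score = 0.8235×24 + (1 − 0.8235)×18 ≈ 22.9412
SE_est = SD × √(r(1 − r)) = 9.0000 × √0.1453 ≈ 9.0000 × 0.3812 ≈ 3.4310
CI = 22.9412 ± 1.96 × 3.4310 → [16.2165, 29.6659]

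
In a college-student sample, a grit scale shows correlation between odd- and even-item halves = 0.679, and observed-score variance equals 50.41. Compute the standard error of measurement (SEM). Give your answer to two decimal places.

SD = √50.41 ≈ 7.1000
Full-length reliability (Spearman-Brown) = 2(0.679)/(1+0.679) ≈ 0.8088
SEM = 7.1000·√(1 − 0.8088) ≈ 3.1045

3.10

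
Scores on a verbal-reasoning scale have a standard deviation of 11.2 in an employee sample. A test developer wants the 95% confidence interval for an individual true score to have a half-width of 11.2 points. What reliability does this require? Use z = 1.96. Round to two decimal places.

0.74

Required SEM = 11.2 / 1.96 ≃ 5.714
r = 1 − (5.714/11.2)² ≃ 1 − 0.260 ≃ 0.740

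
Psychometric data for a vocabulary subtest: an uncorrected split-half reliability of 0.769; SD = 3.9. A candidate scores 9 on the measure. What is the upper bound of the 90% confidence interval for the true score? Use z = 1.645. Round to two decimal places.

11.32

Spearman-Brown: r = 2(0.769) / (1 + 0.769) = 1.538 / 1.769 ≈ 0.869
SEM = 3.900×√(1 − 0.869) ≈ 1.409
Half-width = 1.645×1.409 ≈ 2.318
Upper limit = 9 + 2.318 ≈ 11.318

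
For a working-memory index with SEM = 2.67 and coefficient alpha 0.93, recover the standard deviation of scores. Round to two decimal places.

SD = 2.67 / √(1 − 0.93) ≃ 10.092

10.09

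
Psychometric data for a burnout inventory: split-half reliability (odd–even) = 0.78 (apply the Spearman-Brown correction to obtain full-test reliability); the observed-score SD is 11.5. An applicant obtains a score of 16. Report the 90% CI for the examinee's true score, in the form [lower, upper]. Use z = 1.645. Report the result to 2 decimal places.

[9.35, 22.65]

r_full = 2·0.78 / (1 + 0.78) ≈ 0.876
SEM = 11.500×√(1 − 0.876) ≈ 4.043
Half-width = 1.645×4.043 ≈ 6.651
90% CI: 16 ± 6.651 = [9.349, 22.651]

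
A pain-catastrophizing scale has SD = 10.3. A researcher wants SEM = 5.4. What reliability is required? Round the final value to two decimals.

r = 1 − (SEM / SD)² = 1 − (5.400 / 10.3)² ≈ 1 − 0.275 ≈ 0.725

0.73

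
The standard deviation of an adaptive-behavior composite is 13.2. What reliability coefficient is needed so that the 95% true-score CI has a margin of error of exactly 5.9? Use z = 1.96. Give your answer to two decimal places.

0.95

SEM needed = half-width / z = 5.9/1.96 ≈ 3.0102
Required reliability = 1 − (SEM/SD)² = 1 − 0.0520 ≈ 0.9480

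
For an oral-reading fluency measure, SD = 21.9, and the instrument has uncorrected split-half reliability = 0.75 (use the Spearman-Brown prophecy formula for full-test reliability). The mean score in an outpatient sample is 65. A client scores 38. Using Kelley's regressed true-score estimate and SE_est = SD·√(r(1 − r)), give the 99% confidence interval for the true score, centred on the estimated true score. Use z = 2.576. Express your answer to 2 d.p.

r_full = 2·0.75 / (1 + 0.75) ≈ 0.857
T̂ = r·X + (1 − r)·M = 0.857·38 + 0.143·65 ≈ 32.571 + 9.286 ≈ 41.857
SE_est = 21.900·√[r(1 − r)] ≈ 7.663
99% CI: 41.857 ± 19.741 ≈ (22.116, 61.598)

[22.12, 61.60]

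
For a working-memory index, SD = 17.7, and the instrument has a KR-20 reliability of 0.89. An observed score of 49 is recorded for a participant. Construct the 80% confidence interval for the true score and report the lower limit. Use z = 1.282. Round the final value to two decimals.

41.47

SEM = 17.7000 · √(1 − 0.8900) = 17.7000 · √0.1100 ≈ 17.7000 · 0.3317 ≈ 5.8704
Margin = 1.282 · 5.8704 ≈ 7.5259
Lower bound: 49 − 7.5259 = 41.4741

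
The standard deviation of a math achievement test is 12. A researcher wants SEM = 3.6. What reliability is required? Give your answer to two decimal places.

0.91

r = 1 − (3.600/12)² ≈ 1 − 0.090 ≈ 0.910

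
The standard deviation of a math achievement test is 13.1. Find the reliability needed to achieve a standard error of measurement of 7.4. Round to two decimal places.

Required reliability = 1 − (SEM/SD)² = 1 − 0.319 ≈ 0.681

0.68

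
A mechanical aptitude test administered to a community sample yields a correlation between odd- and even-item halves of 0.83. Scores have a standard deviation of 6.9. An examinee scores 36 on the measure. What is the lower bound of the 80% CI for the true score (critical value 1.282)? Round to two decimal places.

Full-length reliability (Spearman-Brown) = 2(0.83)/(1+0.83) ≃ 0.907
SEM = 6.900*√(1 − 0.907) ≃ 2.103
Half-width = 1.282*2.103 ≃ 2.696
Lower limit = 36 − 2.696 ≃ 33.304

33.30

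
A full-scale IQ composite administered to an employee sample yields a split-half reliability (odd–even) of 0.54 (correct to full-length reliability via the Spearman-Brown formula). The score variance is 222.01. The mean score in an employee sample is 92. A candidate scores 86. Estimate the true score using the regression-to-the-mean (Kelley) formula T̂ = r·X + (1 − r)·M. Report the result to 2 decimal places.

Spearman-Brown: r = 2(0.54) / (1 + 0.54) = 1.080 / 1.540 ≈ 0.701
T̂ = r·X + (1 − r)·M = 0.701×86 + 0.299×92 ≈ 60.312 + 27.481 ≈ 87.792

87.79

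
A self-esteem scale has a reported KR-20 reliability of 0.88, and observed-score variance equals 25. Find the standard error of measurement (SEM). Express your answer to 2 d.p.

1.73

σ = 25^(1/2) = 5.00000
SEM = 5.00000×√(1 − 0.88000) ≈ 1.73205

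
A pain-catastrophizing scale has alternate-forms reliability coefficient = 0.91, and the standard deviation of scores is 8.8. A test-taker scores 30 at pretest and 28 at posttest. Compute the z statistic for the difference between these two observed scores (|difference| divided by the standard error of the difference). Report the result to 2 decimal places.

SEM = 8.800 * √(1 − 0.910) = 8.800 * √0.090 ≃ 8.800 * 0.300 ≃ 2.640
SE_diff = SEM * √2 ≃ 2.640 * 1.414 ≃ 3.734
z = 2 / 3.734 ≃ 0.536

0.54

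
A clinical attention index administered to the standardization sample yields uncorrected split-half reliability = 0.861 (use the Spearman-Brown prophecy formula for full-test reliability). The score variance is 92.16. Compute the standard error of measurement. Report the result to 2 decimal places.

2.62

SD = √92.16 ≈ 9.600
Full-length reliability (Spearman-Brown) = 2(0.861)/(1+0.861) ≈ 0.925
SEM = 9.600 * √(1 − 0.925) = 9.600 * √0.075 ≈ 9.600 * 0.273 ≈ 2.624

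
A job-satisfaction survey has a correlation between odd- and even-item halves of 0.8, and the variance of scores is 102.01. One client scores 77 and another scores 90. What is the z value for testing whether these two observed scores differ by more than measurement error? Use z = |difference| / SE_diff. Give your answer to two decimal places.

2.73

σ = 102.01^(1/2) = 10.10000
Spearman-Brown: r = 2(0.8) / (1 + 0.8) = 1.60000 / 1.80000 ≈ 0.88889
The standard error of measurement is 10.10000·√(1 − 0.88889) ≈ 10.10000·0.33333 ≈ 3.36667.
SE_diff = √2 · SEM ≈ 4.76119
z = |77 − 90| / 4.76119 = 13 / 4.76119 ≈ 2.73041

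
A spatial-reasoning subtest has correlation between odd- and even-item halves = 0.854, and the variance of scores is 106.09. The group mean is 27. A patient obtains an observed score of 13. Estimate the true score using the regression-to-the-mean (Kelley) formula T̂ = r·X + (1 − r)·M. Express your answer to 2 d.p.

Full-length reliability (Spearman-Brown) = 2(0.854)/(1+0.854) ≈ 0.921
T̂ = r·X + (1 − r)·M = 0.921×13 + 0.079×27 ≈ 11.976 + 2.126 ≈ 14.102

14.10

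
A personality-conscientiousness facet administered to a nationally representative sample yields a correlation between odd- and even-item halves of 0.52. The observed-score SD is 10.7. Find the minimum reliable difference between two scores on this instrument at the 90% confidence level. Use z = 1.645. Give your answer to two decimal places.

13.99

Spearman-Brown: r = 2(0.52) / (1 + 0.52) = 1.040 / 1.520 ≈ 0.684
SEM = 10.700*√(1 − 0.684) ≈ 6.013
SE_diff = SEM * √2 ≈ 6.013 * 1.414 ≈ 8.503
Minimum reliable difference = 1.645 * SE_diff ≈ 1.645 * 8.503 ≈ 13.988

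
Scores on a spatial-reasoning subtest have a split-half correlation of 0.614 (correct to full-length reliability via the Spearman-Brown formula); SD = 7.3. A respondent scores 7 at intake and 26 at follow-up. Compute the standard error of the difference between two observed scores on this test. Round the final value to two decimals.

Full-length reliability (Spearman-Brown) = 2(0.614)/(1+0.614) ≈ 0.7608
SEM = 7.3000*√(1 − 0.7608) ≈ 3.5700
SE_diff = SEM * √2 ≈ 3.5700 * 1.4142 ≈ 5.0487

5.05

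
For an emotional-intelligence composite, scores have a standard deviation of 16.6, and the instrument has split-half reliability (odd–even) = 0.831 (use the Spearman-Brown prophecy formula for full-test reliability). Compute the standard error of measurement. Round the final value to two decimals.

5.04

Spearman-Brown: r = 2(0.831) / (1 + 0.831) = 1.6620 / 1.8310 ≃ 0.9077
The standard error of measurement is 16.6000*√(1 − 0.9077) ≃ 16.6000*0.3038 ≃ 5.0432.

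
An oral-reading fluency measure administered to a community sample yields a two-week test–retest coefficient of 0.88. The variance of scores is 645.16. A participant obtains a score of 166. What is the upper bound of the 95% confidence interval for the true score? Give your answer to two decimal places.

SD = √645.16 ≈ 25.4000
SEM = 25.4000·√(1 − 0.8800) ≈ 8.7988
Half-width = 1.96·8.7988 ≈ 17.2457
Upper limit = 166 + 17.2457 ≈ 183.2457

183.25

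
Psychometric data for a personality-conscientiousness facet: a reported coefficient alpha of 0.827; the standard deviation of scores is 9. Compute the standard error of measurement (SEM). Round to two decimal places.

3.74

SEM = 9.000 · √(1 − 0.827) = 9.000 · √0.173 ≈ 9.000 · 0.416 ≈ 3.743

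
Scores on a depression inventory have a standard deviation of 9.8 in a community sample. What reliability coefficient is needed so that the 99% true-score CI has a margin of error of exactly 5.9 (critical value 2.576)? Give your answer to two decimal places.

0.95

Required SEM = 5.9 / 2.576 ≈ 2.2904
r = 1 − (SEM / SD)² = 1 − (2.2904 / 9.8)² ≈ 1 − 0.0546 ≈ 0.9454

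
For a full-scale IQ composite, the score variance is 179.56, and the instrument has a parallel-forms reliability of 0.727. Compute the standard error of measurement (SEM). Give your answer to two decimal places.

7.00

SD = √179.56 ≈ 13.40000
SEM = 13.40000·√(1 − 0.72700) ≈ 7.00142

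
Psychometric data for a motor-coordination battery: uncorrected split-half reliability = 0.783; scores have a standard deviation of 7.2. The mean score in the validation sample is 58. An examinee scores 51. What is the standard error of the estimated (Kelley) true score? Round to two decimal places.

r_full = 2·0.783 / (1 + 0.783) ≈ 0.878
SE_est = SD * √(r(1 − r)) = 7.200 * √0.107 ≈ 7.200 * 0.327 ≈ 2.354

2.35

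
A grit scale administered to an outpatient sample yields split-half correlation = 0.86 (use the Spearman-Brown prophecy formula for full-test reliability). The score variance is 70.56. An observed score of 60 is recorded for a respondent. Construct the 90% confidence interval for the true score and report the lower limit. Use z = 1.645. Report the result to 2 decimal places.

56.21

σ = 70.56^(1/2) = 8.400
r_full = 2·0.86 / (1 + 0.86) ≈ 0.925
SEM = 8.400 × √(1 − 0.925) = 8.400 × √0.075 ≈ 8.400 × 0.274 ≈ 2.305
Half-width = 1.645×2.305 ≈ 3.791
Lower limit = 60 − 3.791 ≈ 56.209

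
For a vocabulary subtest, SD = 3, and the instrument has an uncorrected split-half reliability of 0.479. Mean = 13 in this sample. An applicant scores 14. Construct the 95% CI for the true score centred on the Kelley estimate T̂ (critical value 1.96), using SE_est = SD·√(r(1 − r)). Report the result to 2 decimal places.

Spearman-Brown: r = 2(0.479) / (1 + 0.479) = 0.9580 / 1.4790 ≃ 0.6477
Estimated true score = 0.6477*14 + (1 − 0.6477)*13 ≃ 13.6477
SE_est = SD * √(r(1 − r)) = 3.0000 * √0.2282 ≃ 3.0000 * 0.4777 ≃ 1.4330
95% CI: 13.6477 ± 2.8087 ≃ (10.8390, 16.4565)

[10.84, 16.46]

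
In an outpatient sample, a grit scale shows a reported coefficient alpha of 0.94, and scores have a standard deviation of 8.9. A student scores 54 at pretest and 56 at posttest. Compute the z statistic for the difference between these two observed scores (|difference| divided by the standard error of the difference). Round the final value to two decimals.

SEM = 8.900*√(1 − 0.940) ≈ 2.180
SE_diff = √2 * SEM ≈ 3.083
z = |54 − 56| / 3.083 = 2 / 3.083 ≈ 0.649

0.65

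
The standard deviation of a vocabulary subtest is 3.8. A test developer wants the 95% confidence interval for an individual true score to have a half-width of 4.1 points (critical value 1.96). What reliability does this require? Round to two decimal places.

0.70

Required SEM = 4.1 / 1.96 ≃ 2.0918
r = 1 − (SEM / SD)² = 1 − (2.0918 / 3.8)² ≃ 1 − 0.3030 ≃ 0.6970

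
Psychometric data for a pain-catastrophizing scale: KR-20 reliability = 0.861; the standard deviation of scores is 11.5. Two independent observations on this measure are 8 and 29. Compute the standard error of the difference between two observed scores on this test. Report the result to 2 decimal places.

SEM = 11.5000 * √(1 − 0.8610) = 11.5000 * √0.1390 ≈ 11.5000 * 0.3728 ≈ 4.2875
SE_diff = √2 * SEM ≈ 6.0635

6.06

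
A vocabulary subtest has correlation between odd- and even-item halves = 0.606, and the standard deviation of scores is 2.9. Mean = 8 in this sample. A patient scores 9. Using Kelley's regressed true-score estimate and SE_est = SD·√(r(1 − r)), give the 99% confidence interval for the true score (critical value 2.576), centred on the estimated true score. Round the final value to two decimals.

Spearman-Brown: r = 2(0.606) / (1 + 0.606) = 1.21200 / 1.60600 ≈ 0.75467
Estimated true score = 0.75467*9 + (1 − 0.75467)*8 ≈ 8.75467
SE_est = 2.90000*√(0.75467*0.24533) ≈ 1.24782
99% CI: 8.75467 ± 3.21438 ≈ (5.54029, 11.96905)

[5.54, 11.97]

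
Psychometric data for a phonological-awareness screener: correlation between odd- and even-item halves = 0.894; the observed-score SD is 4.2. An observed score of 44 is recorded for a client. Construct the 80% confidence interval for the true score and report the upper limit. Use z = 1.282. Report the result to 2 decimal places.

r_full = 2·0.894 / (1 + 0.894) ≈ 0.94403
SEM = 4.20000 * √(1 − 0.94403) = 4.20000 * √0.05597 ≈ 4.20000 * 0.23657 ≈ 0.99360
1.282 * SEM ≈ 1.27380
Upper limit = 44 + 1.27380 ≈ 45.27380

45.27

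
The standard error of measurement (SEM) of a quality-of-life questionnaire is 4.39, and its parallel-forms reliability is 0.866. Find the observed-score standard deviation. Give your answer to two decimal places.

11.99

SD = 4.39 / √(1 − 0.866) ≈ 11.9926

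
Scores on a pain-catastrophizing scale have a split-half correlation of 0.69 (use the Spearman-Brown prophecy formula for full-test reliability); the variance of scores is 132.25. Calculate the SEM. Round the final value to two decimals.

4.93

σ = 132.25^(1/2) = 11.50000
Spearman-Brown: r = 2(0.69) / (1 + 0.69) = 1.38000 / 1.69000 ≈ 0.81657
SEM = 11.50000·√(1 − 0.81657) ≈ 4.92533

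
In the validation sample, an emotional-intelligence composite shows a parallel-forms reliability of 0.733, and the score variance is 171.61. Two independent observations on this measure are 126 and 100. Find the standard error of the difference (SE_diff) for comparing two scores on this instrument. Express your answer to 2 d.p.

SD = √171.61 = 13.1000
SEM = 13.1000 × √(1 − 0.7330) = 13.1000 × √0.2670 ≈ 13.1000 × 0.5167 ≈ 6.7690
SE_diff = √2 × SEM ≈ 9.5729

9.57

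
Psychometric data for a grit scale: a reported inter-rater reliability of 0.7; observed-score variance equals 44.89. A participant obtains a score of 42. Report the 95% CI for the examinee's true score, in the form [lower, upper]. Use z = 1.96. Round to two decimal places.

[34.81, 49.19]

SD = √44.89 ≈ 6.7000
SEM = 6.7000 * √(1 − 0.7000) = 6.7000 * √0.3000 ≈ 6.7000 * 0.5477 ≈ 3.6697
1.96 * SEM ≈ 7.1927
95% CI: 42 ± 7.1927 = [34.8073, 49.1927]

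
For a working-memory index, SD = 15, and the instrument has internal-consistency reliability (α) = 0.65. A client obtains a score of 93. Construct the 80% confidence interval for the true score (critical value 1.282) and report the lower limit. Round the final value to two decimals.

SEM = 15.0000×√(1 − 0.6500) ≃ 8.8741
Margin = 1.282 × 8.8741 ≃ 11.3766
Lower bound: 93 − 11.3766 = 81.6234

81.62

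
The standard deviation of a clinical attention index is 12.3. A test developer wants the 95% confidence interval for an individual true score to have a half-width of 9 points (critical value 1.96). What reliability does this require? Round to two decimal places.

0.86

Required SEM = 9 / 1.96 ≈ 4.592
r = 1 − (SEM / SD)² = 1 − (4.592 / 12.3)² ≈ 1 − 0.139 ≈ 0.861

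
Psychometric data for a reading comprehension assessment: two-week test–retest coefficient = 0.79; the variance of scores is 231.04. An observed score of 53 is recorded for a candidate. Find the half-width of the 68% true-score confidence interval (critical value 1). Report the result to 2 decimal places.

6.97

σ = 231.04^(1/2) = 15.20000
The standard error of measurement is 15.20000·√(1 − 0.79000) ≈ 15.20000·0.45826 ≈ 6.96552.
Margin = 1 · 6.96552 ≈ 6.96552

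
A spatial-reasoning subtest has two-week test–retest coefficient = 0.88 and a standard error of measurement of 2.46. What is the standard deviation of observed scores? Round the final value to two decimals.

7.10

σ = SEM·(1 − r)^(−1/2) ≈ 2.46·2.887 ≈ 7.101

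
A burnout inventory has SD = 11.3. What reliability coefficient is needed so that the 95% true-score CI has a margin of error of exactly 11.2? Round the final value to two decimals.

Required SEM = 11.2 / 1.96 ≈ 5.71429
Required reliability = 1 − (SEM/SD)² = 1 − 0.25572 ≈ 0.74428

0.74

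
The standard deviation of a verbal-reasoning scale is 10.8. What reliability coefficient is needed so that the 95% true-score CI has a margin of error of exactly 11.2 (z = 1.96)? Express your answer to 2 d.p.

SEM needed = half-width / z = 11.2/1.96 ≃ 5.714
r = 1 − (SEM / SD)² = 1 − (5.714 / 10.8)² ≃ 1 − 0.280 ≃ 0.720

0.72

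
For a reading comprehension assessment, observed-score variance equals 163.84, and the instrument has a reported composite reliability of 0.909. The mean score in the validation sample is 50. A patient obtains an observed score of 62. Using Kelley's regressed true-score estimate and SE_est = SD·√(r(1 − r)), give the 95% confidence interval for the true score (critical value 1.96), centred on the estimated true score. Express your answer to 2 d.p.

SD = √163.84 ≈ 12.8000
Estimated true score = 0.9090×62 + (1 − 0.9090)×50 ≈ 60.9080
SE_est = 12.8000·√[r(1 − r)] ≈ 3.6814
95% CI: 60.9080 ± 7.2155 ≈ (53.6925, 68.1235)

[53.69, 68.12]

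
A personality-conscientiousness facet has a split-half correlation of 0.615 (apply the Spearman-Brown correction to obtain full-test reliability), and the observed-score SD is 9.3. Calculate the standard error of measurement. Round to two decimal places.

4.54

Full-length reliability (Spearman-Brown) = 2(0.615)/(1+0.615) ≈ 0.762
SEM = 9.300 × √(1 − 0.762) = 9.300 × √0.238 ≈ 9.300 × 0.488 ≈ 4.541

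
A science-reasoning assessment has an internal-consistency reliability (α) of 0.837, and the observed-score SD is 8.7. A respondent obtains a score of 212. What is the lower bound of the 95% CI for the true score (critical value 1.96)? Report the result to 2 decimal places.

205.12

SEM = 8.700 × √(1 − 0.837) = 8.700 × √0.163 ≈ 8.700 × 0.404 ≈ 3.512
Half-width = 1.96×3.512 ≈ 6.884
Lower bound: 212 − 6.884 = 205.116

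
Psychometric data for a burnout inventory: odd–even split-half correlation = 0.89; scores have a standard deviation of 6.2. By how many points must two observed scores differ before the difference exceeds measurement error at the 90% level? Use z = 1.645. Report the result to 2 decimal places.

r_full = 2·0.89 / (1 + 0.89) ≈ 0.9418
SEM = 6.2000*√(1 − 0.9418) ≈ 1.4957
Standard error of the difference = 1.4957·√2 ≈ 2.1153
Minimum reliable difference = 1.645 * SE_diff ≈ 1.645 * 2.1153 ≈ 3.4797

3.48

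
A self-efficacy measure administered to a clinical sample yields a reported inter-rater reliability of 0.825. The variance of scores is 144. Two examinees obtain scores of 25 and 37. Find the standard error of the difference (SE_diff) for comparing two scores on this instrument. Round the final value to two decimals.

7.10

SD = √144 ≈ 12.00000
SEM = 12.00000 × √(1 − 0.82500) = 12.00000 × √0.17500 ≈ 12.00000 × 0.41833 ≈ 5.01996
SE_diff = SEM × √2 ≈ 5.01996 × 1.41421 ≈ 7.09930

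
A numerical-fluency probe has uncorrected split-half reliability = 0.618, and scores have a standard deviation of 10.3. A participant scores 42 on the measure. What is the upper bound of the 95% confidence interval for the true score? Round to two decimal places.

51.81

Full-length reliability (Spearman-Brown) = 2(0.618)/(1+0.618) ≈ 0.764
SEM = 10.300 * √(1 − 0.764) = 10.300 * √0.236 ≈ 10.300 * 0.486 ≈ 5.005
1.96 * SEM ≈ 9.809
Upper bound: 42 + 9.809 = 51.809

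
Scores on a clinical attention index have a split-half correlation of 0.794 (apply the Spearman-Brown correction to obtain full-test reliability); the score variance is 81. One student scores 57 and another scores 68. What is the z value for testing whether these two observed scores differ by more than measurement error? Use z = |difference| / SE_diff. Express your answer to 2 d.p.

SD = √81 = 9.0000
Spearman-Brown: r = 2(0.794) / (1 + 0.794) = 1.5880 / 1.7940 ≈ 0.8852
The standard error of measurement is 9.0000*√(1 − 0.8852) ≈ 9.0000*0.3389 ≈ 3.0498.
Standard error of the difference = 3.0498·√2 ≈ 4.3130
z = |57 − 68| / 4.3130 = 11 / 4.3130 ≈ 2.5504

2.55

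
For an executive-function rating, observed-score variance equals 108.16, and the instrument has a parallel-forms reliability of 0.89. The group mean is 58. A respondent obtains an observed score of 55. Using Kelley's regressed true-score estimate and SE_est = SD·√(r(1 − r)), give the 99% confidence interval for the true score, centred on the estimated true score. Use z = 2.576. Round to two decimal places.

[46.95, 63.71]

σ = 108.16^(1/2) = 10.40000
Estimated true score = 0.89000×55 + (1 − 0.89000)×58 ≈ 55.33000
SE_est = 10.40000×√(0.89000×0.11000) ≈ 3.25405
CI = 55.33000 ± 2.576 × 3.25405 → [46.94756, 63.71244]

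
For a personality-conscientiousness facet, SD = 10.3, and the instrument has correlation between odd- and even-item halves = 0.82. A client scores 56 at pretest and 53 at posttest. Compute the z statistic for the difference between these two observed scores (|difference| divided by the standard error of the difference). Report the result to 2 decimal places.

0.65

r_full = 2·0.82 / (1 + 0.82) ≈ 0.90110
The standard error of measurement is 10.30000×√(1 − 0.90110) ≈ 10.30000×0.31449 ≈ 3.23920.
SE_diff = SEM × √2 ≈ 3.23920 × 1.41421 ≈ 4.58092
z = 3 / 4.58092 ≈ 0.65489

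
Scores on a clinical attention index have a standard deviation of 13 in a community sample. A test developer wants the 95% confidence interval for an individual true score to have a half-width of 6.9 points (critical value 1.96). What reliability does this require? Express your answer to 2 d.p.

SEM needed = half-width / z = 6.9/1.96 ≈ 3.520
Required reliability = 1 − (SEM/SD)² = 1 − 0.073 ≈ 0.927

0.93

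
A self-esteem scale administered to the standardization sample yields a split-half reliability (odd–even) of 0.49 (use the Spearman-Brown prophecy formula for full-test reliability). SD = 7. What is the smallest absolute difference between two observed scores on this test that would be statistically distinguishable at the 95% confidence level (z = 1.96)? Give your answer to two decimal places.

11.35

r_full = 2·0.49 / (1 + 0.49) ≃ 0.6577
SEM = 7.0000 · √(1 − 0.6577) = 7.0000 · √0.3423 ≃ 7.0000 · 0.5850 ≃ 4.0953
SE_diff = SEM · √2 ≃ 4.0953 · 1.4142 ≃ 5.7917
Smallest detectable difference = 1.96·5.7917 ≃ 11.3517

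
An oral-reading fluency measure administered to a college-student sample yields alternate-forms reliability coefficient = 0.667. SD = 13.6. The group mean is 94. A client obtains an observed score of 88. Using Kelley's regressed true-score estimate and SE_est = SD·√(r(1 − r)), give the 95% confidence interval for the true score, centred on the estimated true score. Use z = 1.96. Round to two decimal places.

T̂ = 0.667(88) + 0.333(94) ≈ 89.998
SE_est = 13.600×√(0.667×0.333) ≈ 6.409
95% CI: 89.998 ± 12.563 ≈ (77.435, 102.561)

[77.44, 102.56]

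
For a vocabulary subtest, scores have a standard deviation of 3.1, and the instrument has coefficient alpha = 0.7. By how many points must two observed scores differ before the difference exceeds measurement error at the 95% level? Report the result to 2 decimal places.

SEM = 3.100 · √(1 − 0.700) = 3.100 · √0.300 ≈ 3.100 · 0.548 ≈ 1.698
SE_diff = √2 · SEM ≈ 2.401
Smallest detectable difference = 1.96·2.401 ≈ 4.706

4.71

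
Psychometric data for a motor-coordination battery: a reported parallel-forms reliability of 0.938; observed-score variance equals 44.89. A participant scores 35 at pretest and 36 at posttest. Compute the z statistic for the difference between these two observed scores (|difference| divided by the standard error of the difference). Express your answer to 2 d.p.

σ = 44.89^(1/2) = 6.70000
SEM = 6.70000 × √(1 − 0.93800) = 6.70000 × √0.06200 ≃ 6.70000 × 0.24900 ≃ 1.66829
SE_diff = SEM × √2 ≃ 1.66829 × 1.41421 ≃ 2.35931
z = |35 − 36| / 2.35931 = 1 / 2.35931 ≃ 0.42385

0.42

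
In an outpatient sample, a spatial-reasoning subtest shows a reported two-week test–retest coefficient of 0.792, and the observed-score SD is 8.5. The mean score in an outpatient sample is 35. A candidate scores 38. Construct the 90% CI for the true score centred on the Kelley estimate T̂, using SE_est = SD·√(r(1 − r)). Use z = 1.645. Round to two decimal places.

[31.70, 43.05]

T̂ = 0.7920(38) + 0.2080(35) ≈ 37.3760
SE_est = SD · √(r(1 − r)) = 8.5000 · √0.1647 ≈ 8.5000 · 0.4059 ≈ 3.4500
90% CI: 37.3760 ± 5.6752 ≈ (31.7008, 43.0512)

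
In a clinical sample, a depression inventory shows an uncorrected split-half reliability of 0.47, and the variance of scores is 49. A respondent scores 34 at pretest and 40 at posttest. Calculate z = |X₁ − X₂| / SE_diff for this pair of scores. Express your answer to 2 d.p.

1.01

SD = √49 = 7.00000
Spearman-Brown: r = 2(0.47) / (1 + 0.47) = 0.94000 / 1.47000 ≈ 0.63946
SEM = 7.00000 * √(1 − 0.63946) = 7.00000 * √0.36054 ≈ 7.00000 * 0.60045 ≈ 4.20317
SE_diff = √2 * SEM ≈ 5.94418
z = |34 − 40| / 5.94418 = 6 / 5.94418 ≈ 1.00939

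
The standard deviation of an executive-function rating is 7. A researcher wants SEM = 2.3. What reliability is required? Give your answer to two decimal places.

r = 1 − (SEM / SD)² = 1 − (2.3000 / 7)² ≈ 1 − 0.1080 ≈ 0.8920

0.89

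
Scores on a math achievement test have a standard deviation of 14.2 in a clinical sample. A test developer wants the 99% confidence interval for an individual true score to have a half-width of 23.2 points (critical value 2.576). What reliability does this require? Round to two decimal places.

0.60

Required SEM = 23.2 / 2.576 ≈ 9.00621
Required reliability = 1 − (SEM/SD)² = 1 − 0.40226 ≈ 0.59774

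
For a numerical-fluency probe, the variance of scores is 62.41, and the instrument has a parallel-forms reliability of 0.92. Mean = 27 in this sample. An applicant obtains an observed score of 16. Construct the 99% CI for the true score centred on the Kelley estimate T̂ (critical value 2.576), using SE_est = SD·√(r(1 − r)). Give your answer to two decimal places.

σ = 62.41^(1/2) = 7.900
T̂ = 0.920(16) + 0.080(27) ≈ 16.880
SE_est = SD × √(r(1 − r)) = 7.900 × √0.074 ≈ 7.900 × 0.271 ≈ 2.143
CI = 16.880 ± 2.576 × 2.143 → [11.359, 22.401]

[11.36, 22.40]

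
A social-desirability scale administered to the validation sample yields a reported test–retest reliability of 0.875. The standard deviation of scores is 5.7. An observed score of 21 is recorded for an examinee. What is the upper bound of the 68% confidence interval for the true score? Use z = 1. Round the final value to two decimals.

SEM = 5.7000·√(1 − 0.8750) ≈ 2.0153
Half-width = 1·2.0153 ≈ 2.0153
Upper limit = 21 + 2.0153 ≈ 23.0153

23.02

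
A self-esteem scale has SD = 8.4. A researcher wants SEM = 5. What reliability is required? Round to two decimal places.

Required reliability = 1 − (SEM/SD)² = 1 − 0.35431 ≈ 0.64569

0.65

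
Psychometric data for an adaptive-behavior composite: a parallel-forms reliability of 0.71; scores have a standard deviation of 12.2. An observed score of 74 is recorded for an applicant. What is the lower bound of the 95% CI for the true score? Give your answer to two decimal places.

SEM = 12.2000 · √(1 − 0.7100) = 12.2000 · √0.2900 ≃ 12.2000 · 0.5385 ≃ 6.5699
1.96 · SEM ≃ 12.8770
Lower limit = 74 − 12.8770 ≃ 61.1230

61.12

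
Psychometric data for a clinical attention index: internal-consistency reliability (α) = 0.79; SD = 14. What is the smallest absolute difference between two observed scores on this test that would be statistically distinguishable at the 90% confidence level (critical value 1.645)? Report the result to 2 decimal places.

14.93

SEM = 14.000 × √(1 − 0.790) = 14.000 × √0.210 ≈ 14.000 × 0.458 ≈ 6.416
Standard error of the difference = 6.416·√2 ≈ 9.073
Smallest detectable difference = 1.645×9.073 ≈ 14.925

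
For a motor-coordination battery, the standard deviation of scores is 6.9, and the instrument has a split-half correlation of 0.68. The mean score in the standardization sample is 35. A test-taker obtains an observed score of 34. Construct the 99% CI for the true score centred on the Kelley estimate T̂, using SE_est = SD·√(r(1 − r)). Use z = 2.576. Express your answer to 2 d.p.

[27.21, 41.17]

Spearman-Brown: r = 2(0.68) / (1 + 0.68) = 1.3600 / 1.6800 ≈ 0.8095
Estimated true score = 0.8095×34 + (1 − 0.8095)×35 ≈ 34.1905
SE_est = SD × √(r(1 − r)) = 6.9000 × √0.1542 ≈ 6.9000 × 0.3927 ≈ 2.7095
99% CI: 34.1905 ± 6.9796 ≈ (27.2109, 41.1701)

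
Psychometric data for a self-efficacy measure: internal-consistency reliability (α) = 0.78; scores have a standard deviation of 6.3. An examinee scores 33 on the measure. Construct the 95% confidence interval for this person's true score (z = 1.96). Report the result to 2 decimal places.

SEM = 6.300 * √(1 − 0.780) = 6.300 * √0.220 ≈ 6.300 * 0.469 ≈ 2.955
1.96 * SEM ≈ 5.792
Interval: (27.208, 38.792)

[27.21, 38.79]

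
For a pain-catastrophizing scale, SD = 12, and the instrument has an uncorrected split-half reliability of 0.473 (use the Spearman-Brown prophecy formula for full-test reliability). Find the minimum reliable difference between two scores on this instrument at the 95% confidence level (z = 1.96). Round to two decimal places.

19.90

Full-length reliability (Spearman-Brown) = 2(0.473)/(1+0.473) ≈ 0.6422
SEM = 12.0000*√(1 − 0.6422) ≈ 7.1777
SE_diff = √2 * SEM ≈ 10.1508
Smallest detectable difference = 1.96*10.1508 ≈ 19.8956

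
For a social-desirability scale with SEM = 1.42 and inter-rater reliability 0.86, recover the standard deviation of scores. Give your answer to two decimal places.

SD = 1.42 / √(1 − 0.86) ≃ 3.7951

3.80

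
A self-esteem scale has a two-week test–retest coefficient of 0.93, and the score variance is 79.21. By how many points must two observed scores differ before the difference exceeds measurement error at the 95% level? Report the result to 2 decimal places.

σ = 79.21^(1/2) = 8.9000
SEM = 8.9000 × √(1 − 0.9300) = 8.9000 × √0.0700 ≃ 8.9000 × 0.2646 ≃ 2.3547
SE_diff = SEM × √2 ≃ 2.3547 × 1.4142 ≃ 3.3301
Minimum reliable difference = 1.96 × SE_diff ≃ 1.96 × 3.3301 ≃ 6.5269

6.53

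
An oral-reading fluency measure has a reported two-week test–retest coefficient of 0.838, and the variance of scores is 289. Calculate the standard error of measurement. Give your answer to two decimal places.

6.84

σ = 289^(1/2) = 17.00000
SEM = 17.00000 · √(1 − 0.83800) = 17.00000 · √0.16200 ≈ 17.00000 · 0.40249 ≈ 6.84237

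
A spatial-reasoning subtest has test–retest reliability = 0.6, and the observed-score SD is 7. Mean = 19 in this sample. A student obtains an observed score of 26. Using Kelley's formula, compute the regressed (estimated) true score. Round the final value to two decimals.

Estimated true score = 0.60000×26 + (1 − 0.60000)×19 ≈ 23.20000

23.20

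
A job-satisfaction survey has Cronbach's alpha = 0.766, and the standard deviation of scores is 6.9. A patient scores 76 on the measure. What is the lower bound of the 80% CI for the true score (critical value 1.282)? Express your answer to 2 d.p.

SEM = 6.9000×√(1 − 0.7660) ≃ 3.3378
1.282 × SEM ≃ 4.2790
Lower bound: 76 − 4.2790 = 71.7210

71.72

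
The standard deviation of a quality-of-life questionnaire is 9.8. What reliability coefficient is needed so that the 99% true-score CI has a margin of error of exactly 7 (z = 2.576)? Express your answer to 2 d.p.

SEM needed = half-width / z = 7/2.576 ≈ 2.717
r = 1 − (SEM / SD)² = 1 − (2.717 / 9.8)² ≈ 1 − 0.077 ≈ 0.923

0.92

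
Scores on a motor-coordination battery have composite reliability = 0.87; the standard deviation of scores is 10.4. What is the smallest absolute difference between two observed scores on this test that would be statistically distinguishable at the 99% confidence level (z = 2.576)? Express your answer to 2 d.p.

SEM = 10.4000 · √(1 − 0.8700) = 10.4000 · √0.1300 ≈ 10.4000 · 0.3606 ≈ 3.7498
SE_diff = SEM · √2 ≈ 3.7498 · 1.4142 ≈ 5.3030
Minimum reliable difference = 2.576 · SE_diff ≈ 2.576 · 5.3030 ≈ 13.6605

13.66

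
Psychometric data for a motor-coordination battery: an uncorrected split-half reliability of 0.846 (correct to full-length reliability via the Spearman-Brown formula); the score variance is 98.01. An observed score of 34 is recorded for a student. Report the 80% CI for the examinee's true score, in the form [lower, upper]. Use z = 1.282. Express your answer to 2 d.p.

σ = 98.01^(1/2) = 9.9000
Spearman-Brown: r = 2(0.846) / (1 + 0.846) = 1.6920 / 1.8460 ≃ 0.9166
SEM = 9.9000×√(1 − 0.9166) ≃ 2.8594
Half-width = 1.282×2.8594 ≃ 3.6658
CI = 34 ± 3.6658 → [30.3342, 37.6658]

[30.33, 37.67]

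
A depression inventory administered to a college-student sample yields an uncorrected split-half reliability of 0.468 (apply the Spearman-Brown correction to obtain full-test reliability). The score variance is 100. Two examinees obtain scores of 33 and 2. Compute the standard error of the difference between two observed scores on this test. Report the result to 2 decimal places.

8.51

SD = √100 ≈ 10.00000
Full-length reliability (Spearman-Brown) = 2(0.468)/(1+0.468) ≈ 0.63760
SEM = 10.00000 × √(1 − 0.63760) = 10.00000 × √0.36240 ≈ 10.00000 × 0.60199 ≈ 6.01995
SE_diff = SEM × √2 ≈ 6.01995 × 1.41421 ≈ 8.51349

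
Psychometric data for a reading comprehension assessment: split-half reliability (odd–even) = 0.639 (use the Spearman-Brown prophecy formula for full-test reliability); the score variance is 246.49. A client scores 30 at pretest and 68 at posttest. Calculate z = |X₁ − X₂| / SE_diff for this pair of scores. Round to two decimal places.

SD = √246.49 = 15.700
Spearman-Brown: r = 2(0.639) / (1 + 0.639) = 1.278 / 1.639 ≈ 0.780
SEM = 15.700*√(1 − 0.780) ≈ 7.368
SE_diff = SEM * √2 ≈ 7.368 * 1.414 ≈ 10.420
z = 38 / 10.420 ≈ 3.647

3.65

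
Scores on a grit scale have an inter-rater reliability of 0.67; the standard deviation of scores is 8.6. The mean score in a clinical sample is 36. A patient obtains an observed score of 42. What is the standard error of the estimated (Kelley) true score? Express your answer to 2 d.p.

SE_est = 8.60000·√[r(1 − r)] ≈ 4.04383

4.04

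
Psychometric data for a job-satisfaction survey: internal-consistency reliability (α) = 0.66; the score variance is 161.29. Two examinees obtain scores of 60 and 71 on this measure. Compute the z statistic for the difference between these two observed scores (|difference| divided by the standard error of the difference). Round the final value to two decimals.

1.05

SD = √161.29 = 12.7000
The standard error of measurement is 12.7000·√(1 − 0.6600) ≈ 12.7000·0.5831 ≈ 7.4053.
SE_diff = √2 · SEM ≈ 10.4727
z = 11 / 10.4727 ≈ 1.0504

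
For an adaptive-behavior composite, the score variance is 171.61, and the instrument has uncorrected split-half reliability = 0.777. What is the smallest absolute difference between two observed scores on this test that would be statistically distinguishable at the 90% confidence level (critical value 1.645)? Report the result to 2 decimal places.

10.80

SD = √171.61 = 13.10000
r_full = 2·0.777 / (1 + 0.777) ≈ 0.87451
SEM = 13.10000*√(1 − 0.87451) ≈ 4.64066
Standard error of the difference = 4.64066·√2 ≈ 6.56289
Smallest detectable difference = 1.645*6.56289 ≈ 10.79595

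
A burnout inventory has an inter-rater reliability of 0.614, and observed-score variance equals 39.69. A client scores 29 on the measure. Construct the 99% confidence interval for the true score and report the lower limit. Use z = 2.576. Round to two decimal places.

SD = √39.69 ≃ 6.300
SEM = 6.300×√(1 − 0.614) ≃ 3.914
Margin = 2.576 × 3.914 ≃ 10.083
Lower bound: 29 − 10.083 = 18.917

18.92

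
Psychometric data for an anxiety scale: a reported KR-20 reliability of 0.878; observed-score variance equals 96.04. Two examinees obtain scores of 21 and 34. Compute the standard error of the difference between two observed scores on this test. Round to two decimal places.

4.84

SD = √96.04 ≈ 9.8000
SEM = 9.8000 · √(1 − 0.8780) = 9.8000 · √0.1220 ≈ 9.8000 · 0.3493 ≈ 3.4230
SE_diff = SEM · √2 ≈ 3.4230 · 1.4142 ≈ 4.8408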